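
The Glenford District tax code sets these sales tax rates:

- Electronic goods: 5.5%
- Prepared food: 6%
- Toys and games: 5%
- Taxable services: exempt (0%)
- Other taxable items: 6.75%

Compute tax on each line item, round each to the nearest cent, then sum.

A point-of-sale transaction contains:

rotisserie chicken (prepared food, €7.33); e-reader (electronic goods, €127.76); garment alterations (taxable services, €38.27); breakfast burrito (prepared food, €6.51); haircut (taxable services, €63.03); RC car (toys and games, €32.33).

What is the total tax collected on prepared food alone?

Rotisserie chicken €7.33: prepared food → 6% → €0.44
Breakfast burrito €6.51: prepared food → 6% → €0.39
Tax on prepared food = €0.44 + €0.39 = €0.83

€0.83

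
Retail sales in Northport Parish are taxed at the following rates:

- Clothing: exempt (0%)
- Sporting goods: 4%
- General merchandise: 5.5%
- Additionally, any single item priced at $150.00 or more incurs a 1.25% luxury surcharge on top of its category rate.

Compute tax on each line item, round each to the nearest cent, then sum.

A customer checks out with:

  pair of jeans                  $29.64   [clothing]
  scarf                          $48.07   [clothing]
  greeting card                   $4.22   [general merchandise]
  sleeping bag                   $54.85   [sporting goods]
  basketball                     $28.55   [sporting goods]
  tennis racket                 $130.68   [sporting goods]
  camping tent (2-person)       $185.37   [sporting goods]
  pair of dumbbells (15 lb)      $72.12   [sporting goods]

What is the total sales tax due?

Pair of jeans $29.64: clothing → 0% → $0.00
Scarf $48.07: clothing → 0% → $0.00
Greeting card $4.22: general merchandise → 5.5% → $0.23
Sleeping bag $54.85: sporting goods → 4% → $2.19
Basketball $28.55: sporting goods → 4% → $1.14
Tennis racket $130.68: sporting goods → 4% → $5.23
Camping tent (2-person) $185.37: sporting goods → 4% + 1.25% surcharge = 5.25% → $9.73
Pair of dumbbells (15 lb) $72.12: sporting goods → 4% → $2.88
Total tax = $0.23 + $2.19 + $1.14 + $5.23 + $9.73 + $2.88 = $21.40

$21.40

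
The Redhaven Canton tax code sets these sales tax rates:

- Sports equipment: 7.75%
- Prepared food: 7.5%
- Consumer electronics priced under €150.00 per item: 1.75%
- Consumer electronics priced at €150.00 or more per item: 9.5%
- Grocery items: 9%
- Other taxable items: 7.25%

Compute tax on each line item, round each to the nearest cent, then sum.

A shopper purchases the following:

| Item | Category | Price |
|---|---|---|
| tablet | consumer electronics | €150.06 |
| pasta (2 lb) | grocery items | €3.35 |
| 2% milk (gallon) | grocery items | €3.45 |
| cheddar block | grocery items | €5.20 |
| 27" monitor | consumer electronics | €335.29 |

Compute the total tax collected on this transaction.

Tablet €150.06: consumer electronics, €150.00 or more → 9.5% → €14.26
Pasta (2 lb) €3.35: grocery items → 9% → €0.30
2% milk (gallon) €3.45: grocery items → 9% → €0.31
Cheddar block €5.20: grocery items → 9% → €0.47
27" monitor €335.29: consumer electronics, €150.00 or more → 9.5% → €31.85
Total tax = €14.26 + €0.30 + €0.31 + €0.47 + €31.85 = €47.19

€47.19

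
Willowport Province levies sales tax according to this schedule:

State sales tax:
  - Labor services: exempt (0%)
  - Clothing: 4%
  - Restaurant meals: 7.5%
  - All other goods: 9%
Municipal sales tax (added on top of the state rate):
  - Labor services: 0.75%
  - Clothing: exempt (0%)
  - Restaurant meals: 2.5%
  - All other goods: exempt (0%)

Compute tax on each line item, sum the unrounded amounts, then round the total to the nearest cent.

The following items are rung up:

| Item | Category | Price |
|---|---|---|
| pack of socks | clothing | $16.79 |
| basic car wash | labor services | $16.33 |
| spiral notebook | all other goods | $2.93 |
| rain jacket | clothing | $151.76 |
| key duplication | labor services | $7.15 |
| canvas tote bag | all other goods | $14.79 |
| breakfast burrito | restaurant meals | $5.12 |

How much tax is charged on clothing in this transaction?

$6.74

Pack of socks $16.79: clothing → 4% + 0% municipal = 4% → $0.6716
Rain jacket $151.76: clothing → 4% + 0% municipal = 4% → $6.0704
Tax on clothing: unrounded sum = $6.742 → $6.74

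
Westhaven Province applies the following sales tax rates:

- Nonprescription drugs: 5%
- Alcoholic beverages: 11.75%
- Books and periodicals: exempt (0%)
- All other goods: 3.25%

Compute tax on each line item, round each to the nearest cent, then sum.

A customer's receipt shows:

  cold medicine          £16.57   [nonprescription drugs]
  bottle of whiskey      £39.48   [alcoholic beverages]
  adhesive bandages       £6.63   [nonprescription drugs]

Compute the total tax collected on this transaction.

£5.80

Cold medicine £16.57: nonprescription drugs → 5% → £0.83
Bottle of whiskey £39.48: alcoholic beverages → 11.75% → £4.64
Adhesive bandages £6.63: nonprescription drugs → 5% → £0.33
Total tax = £0.83 + £4.64 + £0.33 = £5.80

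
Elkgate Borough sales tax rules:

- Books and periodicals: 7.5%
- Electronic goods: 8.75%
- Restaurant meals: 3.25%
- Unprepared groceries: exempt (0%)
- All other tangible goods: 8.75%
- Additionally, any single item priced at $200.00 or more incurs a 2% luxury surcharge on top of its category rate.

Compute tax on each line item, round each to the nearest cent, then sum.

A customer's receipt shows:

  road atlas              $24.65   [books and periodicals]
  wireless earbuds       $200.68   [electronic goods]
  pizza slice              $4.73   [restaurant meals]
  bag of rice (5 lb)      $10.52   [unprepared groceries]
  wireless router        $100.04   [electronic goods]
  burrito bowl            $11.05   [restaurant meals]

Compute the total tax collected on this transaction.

$32.68

Road atlas $24.65: books and periodicals → 7.5% → $1.85
Wireless earbuds $200.68: electronic goods → 8.75% + 2% surcharge = 10.75% → $21.57
Pizza slice $4.73: restaurant meals → 3.25% → $0.15
Bag of rice (5 lb) $10.52: unprepared groceries → 0% → $0.00
Wireless router $100.04: electronic goods → 8.75% → $8.75
Burrito bowl $11.05: restaurant meals → 3.25% → $0.36
Total tax = $1.85 + $21.57 + $0.15 + $8.75 + $0.36 = $32.68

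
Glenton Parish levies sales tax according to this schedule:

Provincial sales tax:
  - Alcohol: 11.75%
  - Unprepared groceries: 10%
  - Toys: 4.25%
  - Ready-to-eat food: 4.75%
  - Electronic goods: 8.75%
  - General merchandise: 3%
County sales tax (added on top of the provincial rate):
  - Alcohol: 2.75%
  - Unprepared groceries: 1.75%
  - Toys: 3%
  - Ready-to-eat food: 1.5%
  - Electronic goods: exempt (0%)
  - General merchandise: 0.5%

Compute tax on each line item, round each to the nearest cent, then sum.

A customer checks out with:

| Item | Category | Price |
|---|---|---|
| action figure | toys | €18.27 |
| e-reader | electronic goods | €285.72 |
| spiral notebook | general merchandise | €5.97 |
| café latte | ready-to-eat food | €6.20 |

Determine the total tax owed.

€26.92

Action figure €18.27: toys → 4.25% + 3% county = 7.25% → €1.32
E-reader €285.72: electronic goods → 8.75% + 0% county = 8.75% → €25.00
Spiral notebook €5.97: general merchandise → 3% + 0.5% county = 3.5% → €0.21
Café latte €6.20: ready-to-eat food → 4.75% + 1.5% county = 6.25% → €0.39
Total tax = €1.32 + €25.00 + €0.21 + €0.39 = €26.92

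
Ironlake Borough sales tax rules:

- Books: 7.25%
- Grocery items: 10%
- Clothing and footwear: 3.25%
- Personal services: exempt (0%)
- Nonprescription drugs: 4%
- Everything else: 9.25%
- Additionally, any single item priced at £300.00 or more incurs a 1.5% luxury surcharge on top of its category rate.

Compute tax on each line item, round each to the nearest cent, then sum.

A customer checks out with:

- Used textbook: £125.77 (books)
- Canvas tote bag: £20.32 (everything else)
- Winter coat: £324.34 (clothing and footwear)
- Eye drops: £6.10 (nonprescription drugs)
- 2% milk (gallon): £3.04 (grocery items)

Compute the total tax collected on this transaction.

Used textbook £125.77: books → 7.25% → £9.12
Canvas tote bag £20.32: everything else → 9.25% → £1.88
Winter coat £324.34: clothing and footwear → 3.25% + 1.5% surcharge = 4.75% → £15.41
Eye drops £6.10: nonprescription drugs → 4% → £0.24
2% milk (gallon) £3.04: grocery items → 10% → £0.30
Total tax = £9.12 + £1.88 + £15.41 + £0.24 + £0.30 = £26.95

£26.95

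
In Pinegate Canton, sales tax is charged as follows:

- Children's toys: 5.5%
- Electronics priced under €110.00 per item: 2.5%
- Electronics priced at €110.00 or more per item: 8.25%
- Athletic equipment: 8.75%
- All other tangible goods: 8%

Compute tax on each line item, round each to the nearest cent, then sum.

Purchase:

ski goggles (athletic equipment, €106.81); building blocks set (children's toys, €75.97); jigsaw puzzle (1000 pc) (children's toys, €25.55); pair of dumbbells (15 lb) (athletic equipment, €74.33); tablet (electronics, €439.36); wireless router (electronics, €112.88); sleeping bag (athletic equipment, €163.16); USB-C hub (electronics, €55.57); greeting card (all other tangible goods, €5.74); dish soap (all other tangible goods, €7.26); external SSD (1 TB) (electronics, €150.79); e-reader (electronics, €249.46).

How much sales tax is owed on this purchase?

Ski goggles €106.81: athletic equipment → 8.75% → €9.35
Building blocks set €75.97: children's toys → 5.5% → €4.18
Jigsaw puzzle (1000 pc) €25.55: children's toys → 5.5% → €1.41
Pair of dumbbells (15 lb) €74.33: athletic equipment → 8.75% → €6.50
Tablet €439.36: electronics, €110.00 or more → 8.25% → €36.25
Wireless router €112.88: electronics, €110.00 or more → 8.25% → €9.31
Sleeping bag €163.16: athletic equipment → 8.75% → €14.28
USB-C hub €55.57: electronics, under €110.00 → 2.5% → €1.39
Greeting card €5.74: all other tangible goods → 8% → €0.46
Dish soap €7.26: all other tangible goods → 8% → €0.58
External SSD (1 TB) €150.79: electronics, €110.00 or more → 8.25% → €12.44
E-reader €249.46: electronics, €110.00 or more → 8.25% → €20.58
Total tax = €9.35 + €4.18 + €1.41 + €6.50 + €36.25 + €9.31 + €14.28 + €1.39 + €0.46 + €0.58 + €12.44 + €20.58 = €116.73

€116.73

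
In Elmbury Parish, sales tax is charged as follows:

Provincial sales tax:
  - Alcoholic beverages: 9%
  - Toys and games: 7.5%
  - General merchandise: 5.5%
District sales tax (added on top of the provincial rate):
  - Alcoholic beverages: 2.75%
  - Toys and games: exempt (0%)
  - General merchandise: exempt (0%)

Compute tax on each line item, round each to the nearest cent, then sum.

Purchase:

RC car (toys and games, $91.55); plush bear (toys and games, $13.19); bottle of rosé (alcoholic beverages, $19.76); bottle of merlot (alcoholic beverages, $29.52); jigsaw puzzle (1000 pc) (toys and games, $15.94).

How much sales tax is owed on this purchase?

$14.85

RC car $91.55: toys and games → 7.5% + 0% district = 7.5% → $6.87
Plush bear $13.19: toys and games → 7.5% + 0% district = 7.5% → $0.99
Bottle of rosé $19.76: alcoholic beverages → 9% + 2.75% district = 11.75% → $2.32
Bottle of merlot $29.52: alcoholic beverages → 9% + 2.75% district = 11.75% → $3.47
Jigsaw puzzle (1000 pc) $15.94: toys and games → 7.5% + 0% district = 7.5% → $1.20
Total tax = $6.87 + $0.99 + $2.32 + $3.47 + $1.20 = $14.85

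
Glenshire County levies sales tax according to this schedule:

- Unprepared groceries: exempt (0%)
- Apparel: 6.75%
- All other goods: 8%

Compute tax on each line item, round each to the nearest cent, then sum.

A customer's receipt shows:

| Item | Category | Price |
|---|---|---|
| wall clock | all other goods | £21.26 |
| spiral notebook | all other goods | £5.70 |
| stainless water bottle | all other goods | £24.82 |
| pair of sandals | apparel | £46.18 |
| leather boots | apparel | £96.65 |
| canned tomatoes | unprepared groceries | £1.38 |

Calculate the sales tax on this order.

Wall clock £21.26: all other goods → 8% → £1.70
Spiral notebook £5.70: all other goods → 8% → £0.46
Stainless water bottle £24.82: all other goods → 8% → £1.99
Pair of sandals £46.18: apparel → 6.75% → £3.12
Leather boots £96.65: apparel → 6.75% → £6.52
Canned tomatoes £1.38: unprepared groceries → 0% → £0.00
Total tax = £1.70 + £0.46 + £1.99 + £3.12 + £6.52 = £13.79

£13.79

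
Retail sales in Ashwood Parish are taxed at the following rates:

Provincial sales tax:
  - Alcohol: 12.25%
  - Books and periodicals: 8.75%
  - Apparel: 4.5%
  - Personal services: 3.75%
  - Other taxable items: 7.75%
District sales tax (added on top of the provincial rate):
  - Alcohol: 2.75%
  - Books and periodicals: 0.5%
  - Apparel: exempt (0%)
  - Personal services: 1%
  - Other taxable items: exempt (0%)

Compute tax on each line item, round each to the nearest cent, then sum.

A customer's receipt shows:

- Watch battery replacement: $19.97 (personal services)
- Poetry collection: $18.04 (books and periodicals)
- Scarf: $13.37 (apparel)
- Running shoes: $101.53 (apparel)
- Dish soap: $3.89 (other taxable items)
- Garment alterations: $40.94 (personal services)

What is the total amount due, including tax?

Watch battery replacement $19.97: personal services → 3.75% + 1% district = 4.75% → $0.95
Poetry collection $18.04: books and periodicals → 8.75% + 0.5% district = 9.25% → $1.67
Scarf $13.37: apparel → 4.5% + 0% district = 4.5% → $0.60
Running shoes $101.53: apparel → 4.5% + 0% district = 4.5% → $4.57
Dish soap $3.89: other taxable items → 7.75% + 0% district = 7.75% → $0.30
Garment alterations $40.94: personal services → 3.75% + 1% district = 4.75% → $1.94
Subtotal = $197.74; tax = $10.03; total due = $207.77

$207.77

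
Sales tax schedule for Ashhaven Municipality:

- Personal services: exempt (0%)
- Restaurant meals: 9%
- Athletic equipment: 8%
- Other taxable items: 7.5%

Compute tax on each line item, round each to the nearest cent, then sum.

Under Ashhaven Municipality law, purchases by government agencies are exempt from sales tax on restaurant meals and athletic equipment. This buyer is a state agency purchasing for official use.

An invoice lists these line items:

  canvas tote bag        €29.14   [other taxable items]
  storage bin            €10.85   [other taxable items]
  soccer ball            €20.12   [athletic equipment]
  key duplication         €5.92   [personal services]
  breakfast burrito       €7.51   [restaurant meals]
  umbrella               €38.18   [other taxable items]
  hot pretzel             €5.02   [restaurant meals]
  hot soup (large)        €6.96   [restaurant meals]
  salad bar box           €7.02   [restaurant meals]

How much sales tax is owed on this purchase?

Canvas tote bag €29.14: other taxable items → 7.5% → €2.19
Storage bin €10.85: other taxable items → 7.5% → €0.81
Soccer ball €20.12: athletic equipment, buyer-exempt → 0% → €0.00
Key duplication €5.92: personal services → 0% → €0.00
Breakfast burrito €7.51: restaurant meals, buyer-exempt → 0% → €0.00
Umbrella €38.18: other taxable items → 7.5% → €2.86
Hot pretzel €5.02: restaurant meals, buyer-exempt → 0% → €0.00
Hot soup (large) €6.96: restaurant meals, buyer-exempt → 0% → €0.00
Salad bar box €7.02: restaurant meals, buyer-exempt → 0% → €0.00
Total tax = €2.19 + €0.81 + €2.86 = €5.86

€5.86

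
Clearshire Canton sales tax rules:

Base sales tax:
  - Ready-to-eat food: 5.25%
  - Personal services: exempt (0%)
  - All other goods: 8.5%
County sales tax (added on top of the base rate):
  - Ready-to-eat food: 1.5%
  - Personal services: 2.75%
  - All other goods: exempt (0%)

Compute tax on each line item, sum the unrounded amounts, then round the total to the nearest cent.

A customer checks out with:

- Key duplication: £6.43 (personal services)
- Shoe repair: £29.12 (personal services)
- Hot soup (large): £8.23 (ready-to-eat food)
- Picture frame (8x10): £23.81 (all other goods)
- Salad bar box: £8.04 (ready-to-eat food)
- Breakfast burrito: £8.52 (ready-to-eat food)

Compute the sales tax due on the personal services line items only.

Key duplication £6.43: personal services → 0% + 2.75% county = 2.75% → £0.176825
Shoe repair £29.12: personal services → 0% + 2.75% county = 2.75% → £0.8008
Tax on personal services: unrounded sum = £0.977625 → £0.98

£0.98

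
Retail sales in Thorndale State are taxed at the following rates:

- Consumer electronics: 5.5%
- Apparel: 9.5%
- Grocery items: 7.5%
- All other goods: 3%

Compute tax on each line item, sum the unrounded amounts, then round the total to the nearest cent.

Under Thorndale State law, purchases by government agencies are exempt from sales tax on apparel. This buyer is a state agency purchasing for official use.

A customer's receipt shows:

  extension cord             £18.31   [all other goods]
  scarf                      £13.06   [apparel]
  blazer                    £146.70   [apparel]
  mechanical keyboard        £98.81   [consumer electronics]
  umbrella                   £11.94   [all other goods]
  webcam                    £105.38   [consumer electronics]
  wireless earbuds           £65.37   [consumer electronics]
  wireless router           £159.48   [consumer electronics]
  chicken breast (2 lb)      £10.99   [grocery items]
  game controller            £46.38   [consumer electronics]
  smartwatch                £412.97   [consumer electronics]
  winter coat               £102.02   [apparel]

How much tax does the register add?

£50.59

Extension cord £18.31: all other goods → 3% → £0.5493
Scarf £13.06: apparel, buyer-exempt → 0% → £0.00
Blazer £146.70: apparel, buyer-exempt → 0% → £0.00
Mechanical keyboard £98.81: consumer electronics → 5.5% → £5.43455
Umbrella £11.94: all other goods → 3% → £0.3582
Webcam £105.38: consumer electronics → 5.5% → £5.7959
Wireless earbuds £65.37: consumer electronics → 5.5% → £3.59535
Wireless router £159.48: consumer electronics → 5.5% → £8.7714
Chicken breast (2 lb) £10.99: grocery items → 7.5% → £0.82425
Game controller £46.38: consumer electronics → 5.5% → £2.5509
Smartwatch £412.97: consumer electronics → 5.5% → £22.71335
Winter coat £102.02: apparel, buyer-exempt → 0% → £0.00
Unrounded tax sum = £50.5932 → £50.59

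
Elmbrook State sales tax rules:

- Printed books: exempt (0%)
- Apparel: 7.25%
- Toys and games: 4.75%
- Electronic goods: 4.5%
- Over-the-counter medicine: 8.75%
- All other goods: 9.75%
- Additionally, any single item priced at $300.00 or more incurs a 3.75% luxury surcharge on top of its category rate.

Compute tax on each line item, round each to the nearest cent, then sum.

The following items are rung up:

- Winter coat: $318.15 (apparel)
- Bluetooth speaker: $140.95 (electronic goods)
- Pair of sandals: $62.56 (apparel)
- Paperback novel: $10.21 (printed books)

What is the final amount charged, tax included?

$577.75

Winter coat $318.15: apparel → 7.25% + 3.75% surcharge = 11% → $35.00
Bluetooth speaker $140.95: electronic goods → 4.5% → $6.34
Pair of sandals $62.56: apparel → 7.25% → $4.54
Paperback novel $10.21: printed books → 0% → $0.00
Subtotal = $531.87; tax = $45.88; total due = $577.75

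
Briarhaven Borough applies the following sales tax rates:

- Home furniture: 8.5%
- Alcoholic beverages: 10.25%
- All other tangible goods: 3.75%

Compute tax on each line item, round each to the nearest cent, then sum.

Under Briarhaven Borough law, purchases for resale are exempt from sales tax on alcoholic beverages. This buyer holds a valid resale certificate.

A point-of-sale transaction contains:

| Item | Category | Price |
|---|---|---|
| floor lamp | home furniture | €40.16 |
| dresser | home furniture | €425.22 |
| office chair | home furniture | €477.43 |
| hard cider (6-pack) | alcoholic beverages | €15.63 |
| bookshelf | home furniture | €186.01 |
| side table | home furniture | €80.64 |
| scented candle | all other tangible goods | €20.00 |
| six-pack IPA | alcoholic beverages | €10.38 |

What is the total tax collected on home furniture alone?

€102.79

Floor lamp €40.16: home furniture → 8.5% → €3.41
Dresser €425.22: home furniture → 8.5% → €36.14
Office chair €477.43: home furniture → 8.5% → €40.58
Bookshelf €186.01: home furniture → 8.5% → €15.81
Side table €80.64: home furniture → 8.5% → €6.85
Tax on home furniture = €3.41 + €36.14 + €40.58 + €15.81 + €6.85 = €102.79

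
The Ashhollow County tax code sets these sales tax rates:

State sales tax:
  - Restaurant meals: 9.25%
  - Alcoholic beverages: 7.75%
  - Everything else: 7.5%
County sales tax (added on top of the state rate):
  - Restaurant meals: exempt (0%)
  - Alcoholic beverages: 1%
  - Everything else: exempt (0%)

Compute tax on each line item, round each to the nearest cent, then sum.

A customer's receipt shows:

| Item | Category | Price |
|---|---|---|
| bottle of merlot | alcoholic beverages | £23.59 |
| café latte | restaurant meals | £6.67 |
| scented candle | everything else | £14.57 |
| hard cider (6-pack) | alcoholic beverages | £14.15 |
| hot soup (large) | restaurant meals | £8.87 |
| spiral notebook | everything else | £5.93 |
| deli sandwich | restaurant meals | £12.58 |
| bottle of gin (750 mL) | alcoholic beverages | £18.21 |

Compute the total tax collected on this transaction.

£9.02

Bottle of merlot £23.59: alcoholic beverages → 7.75% + 1% county = 8.75% → £2.06
Café latte £6.67: restaurant meals → 9.25% + 0% county = 9.25% → £0.62
Scented candle £14.57: everything else → 7.5% + 0% county = 7.5% → £1.09
Hard cider (6-pack) £14.15: alcoholic beverages → 7.75% + 1% county = 8.75% → £1.24
Hot soup (large) £8.87: restaurant meals → 9.25% + 0% county = 9.25% → £0.82
Spiral notebook £5.93: everything else → 7.5% + 0% county = 7.5% → £0.44
Deli sandwich £12.58: restaurant meals → 9.25% + 0% county = 9.25% → £1.16
Bottle of gin (750 mL) £18.21: alcoholic beverages → 7.75% + 1% county = 8.75% → £1.59
Total tax = £2.06 + £0.62 + £1.09 + £1.24 + £0.82 + £0.44 + £1.16 + £1.59 = £9.02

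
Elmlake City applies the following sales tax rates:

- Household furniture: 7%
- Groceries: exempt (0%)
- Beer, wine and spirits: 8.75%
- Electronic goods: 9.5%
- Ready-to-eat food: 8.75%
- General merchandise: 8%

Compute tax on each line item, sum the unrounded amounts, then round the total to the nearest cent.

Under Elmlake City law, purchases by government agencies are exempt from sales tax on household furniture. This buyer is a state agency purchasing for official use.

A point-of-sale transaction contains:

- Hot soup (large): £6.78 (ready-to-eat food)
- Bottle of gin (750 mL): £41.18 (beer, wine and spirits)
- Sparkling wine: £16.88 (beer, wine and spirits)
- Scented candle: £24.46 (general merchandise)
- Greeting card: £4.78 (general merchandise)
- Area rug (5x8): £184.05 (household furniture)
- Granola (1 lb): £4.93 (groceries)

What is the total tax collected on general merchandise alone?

£2.34

Scented candle £24.46: general merchandise → 8% → £1.9568
Greeting card £4.78: general merchandise → 8% → £0.3824
Tax on general merchandise: unrounded sum = £2.3392 → £2.34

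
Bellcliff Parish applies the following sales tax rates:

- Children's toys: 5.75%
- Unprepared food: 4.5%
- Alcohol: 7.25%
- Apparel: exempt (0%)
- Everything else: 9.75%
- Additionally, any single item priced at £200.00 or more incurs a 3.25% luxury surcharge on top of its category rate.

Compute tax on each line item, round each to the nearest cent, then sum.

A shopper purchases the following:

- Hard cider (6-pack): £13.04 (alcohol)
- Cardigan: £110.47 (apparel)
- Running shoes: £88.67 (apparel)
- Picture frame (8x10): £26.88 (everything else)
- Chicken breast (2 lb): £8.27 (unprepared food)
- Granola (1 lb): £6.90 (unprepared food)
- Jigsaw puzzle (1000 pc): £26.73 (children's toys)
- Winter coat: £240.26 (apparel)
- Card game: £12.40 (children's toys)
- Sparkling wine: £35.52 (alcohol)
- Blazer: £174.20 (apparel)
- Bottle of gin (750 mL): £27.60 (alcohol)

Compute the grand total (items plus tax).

Hard cider (6-pack) £13.04: alcohol → 7.25% → £0.95
Cardigan £110.47: apparel → 0% → £0.00
Running shoes £88.67: apparel → 0% → £0.00
Picture frame (8x10) £26.88: everything else → 9.75% → £2.62
Chicken breast (2 lb) £8.27: unprepared food → 4.5% → £0.37
Granola (1 lb) £6.90: unprepared food → 4.5% → £0.31
Jigsaw puzzle (1000 pc) £26.73: children's toys → 5.75% → £1.54
Winter coat £240.26: apparel → 0% + 3.25% surcharge = 3.25% → £7.81
Card game £12.40: children's toys → 5.75% → £0.71
Sparkling wine £35.52: alcohol → 7.25% → £2.58
Blazer £174.20: apparel → 0% → £0.00
Bottle of gin (750 mL) £27.60: alcohol → 7.25% → £2.00
Subtotal = £770.94; tax = £18.89; total due = £789.83

£789.83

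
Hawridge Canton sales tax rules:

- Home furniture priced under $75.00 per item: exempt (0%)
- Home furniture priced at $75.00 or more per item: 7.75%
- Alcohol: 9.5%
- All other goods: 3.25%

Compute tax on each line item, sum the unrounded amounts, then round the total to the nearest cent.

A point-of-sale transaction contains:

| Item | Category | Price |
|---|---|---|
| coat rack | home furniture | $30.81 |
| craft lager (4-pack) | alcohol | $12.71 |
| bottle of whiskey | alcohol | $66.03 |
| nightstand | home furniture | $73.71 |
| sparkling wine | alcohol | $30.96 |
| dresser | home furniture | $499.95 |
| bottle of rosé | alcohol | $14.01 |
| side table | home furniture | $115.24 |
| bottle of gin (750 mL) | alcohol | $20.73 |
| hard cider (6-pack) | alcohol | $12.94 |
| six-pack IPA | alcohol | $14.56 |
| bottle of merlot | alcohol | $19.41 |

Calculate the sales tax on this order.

$65.86

Coat rack $30.81: home furniture, under $75.00 → 0% → $0.00
Craft lager (4-pack) $12.71: alcohol → 9.5% → $1.20745
Bottle of whiskey $66.03: alcohol → 9.5% → $6.27285
Nightstand $73.71: home furniture, under $75.00 → 0% → $0.00
Sparkling wine $30.96: alcohol → 9.5% → $2.9412
Dresser $499.95: home furniture, $75.00 or more → 7.75% → $38.746125
Bottle of rosé $14.01: alcohol → 9.5% → $1.33095
Side table $115.24: home furniture, $75.00 or more → 7.75% → $8.9311
Bottle of gin (750 mL) $20.73: alcohol → 9.5% → $1.96935
Hard cider (6-pack) $12.94: alcohol → 9.5% → $1.2293
Six-pack IPA $14.56: alcohol → 9.5% → $1.3832
Bottle of merlot $19.41: alcohol → 9.5% → $1.84395
Unrounded tax sum = $65.855475 → $65.86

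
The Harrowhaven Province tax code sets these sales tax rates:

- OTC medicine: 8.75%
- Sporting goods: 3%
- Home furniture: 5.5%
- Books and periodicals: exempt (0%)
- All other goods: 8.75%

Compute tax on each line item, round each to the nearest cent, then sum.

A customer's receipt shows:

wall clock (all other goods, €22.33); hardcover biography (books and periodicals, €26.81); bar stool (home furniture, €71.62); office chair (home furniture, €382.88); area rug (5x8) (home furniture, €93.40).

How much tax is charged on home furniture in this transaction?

€30.14

Bar stool €71.62: home furniture → 5.5% → €3.94
Office chair €382.88: home furniture → 5.5% → €21.06
Area rug (5x8) €93.40: home furniture → 5.5% → €5.14
Tax on home furniture = €3.94 + €21.06 + €5.14 = €30.14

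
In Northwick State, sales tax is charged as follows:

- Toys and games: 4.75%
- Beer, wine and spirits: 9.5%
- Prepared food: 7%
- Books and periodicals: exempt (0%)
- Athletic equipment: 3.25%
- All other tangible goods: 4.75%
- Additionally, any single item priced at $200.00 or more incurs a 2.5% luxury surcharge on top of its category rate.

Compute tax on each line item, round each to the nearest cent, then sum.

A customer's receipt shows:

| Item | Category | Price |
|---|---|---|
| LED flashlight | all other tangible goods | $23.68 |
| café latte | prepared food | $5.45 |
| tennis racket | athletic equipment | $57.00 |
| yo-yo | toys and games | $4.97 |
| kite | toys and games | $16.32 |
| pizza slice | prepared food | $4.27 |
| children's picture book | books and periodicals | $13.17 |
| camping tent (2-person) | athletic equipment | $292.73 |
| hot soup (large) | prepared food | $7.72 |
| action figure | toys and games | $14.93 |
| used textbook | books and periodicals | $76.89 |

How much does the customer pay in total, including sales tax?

$539.88

LED flashlight $23.68: all other tangible goods → 4.75% → $1.12
Café latte $5.45: prepared food → 7% → $0.38
Tennis racket $57.00: athletic equipment → 3.25% → $1.85
Yo-yo $4.97: toys and games → 4.75% → $0.24
Kite $16.32: toys and games → 4.75% → $0.78
Pizza slice $4.27: prepared food → 7% → $0.30
Children's picture book $13.17: books and periodicals → 0% → $0.00
Camping tent (2-person) $292.73: athletic equipment → 3.25% + 2.5% surcharge = 5.75% → $16.83
Hot soup (large) $7.72: prepared food → 7% → $0.54
Action figure $14.93: toys and games → 4.75% → $0.71
Used textbook $76.89: books and periodicals → 0% → $0.00
Subtotal = $517.13; tax = $22.75; total due = $539.88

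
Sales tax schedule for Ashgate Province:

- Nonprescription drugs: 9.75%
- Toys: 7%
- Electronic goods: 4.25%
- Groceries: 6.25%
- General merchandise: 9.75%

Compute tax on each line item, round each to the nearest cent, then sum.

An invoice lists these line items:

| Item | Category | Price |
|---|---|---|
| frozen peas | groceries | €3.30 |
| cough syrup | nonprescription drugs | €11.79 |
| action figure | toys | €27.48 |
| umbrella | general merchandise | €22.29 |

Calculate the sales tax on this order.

Frozen peas €3.30: groceries → 6.25% → €0.21
Cough syrup €11.79: nonprescription drugs → 9.75% → €1.15
Action figure €27.48: toys → 7% → €1.92
Umbrella €22.29: general merchandise → 9.75% → €2.17
Total tax = €0.21 + €1.15 + €1.92 + €2.17 = €5.45

€5.45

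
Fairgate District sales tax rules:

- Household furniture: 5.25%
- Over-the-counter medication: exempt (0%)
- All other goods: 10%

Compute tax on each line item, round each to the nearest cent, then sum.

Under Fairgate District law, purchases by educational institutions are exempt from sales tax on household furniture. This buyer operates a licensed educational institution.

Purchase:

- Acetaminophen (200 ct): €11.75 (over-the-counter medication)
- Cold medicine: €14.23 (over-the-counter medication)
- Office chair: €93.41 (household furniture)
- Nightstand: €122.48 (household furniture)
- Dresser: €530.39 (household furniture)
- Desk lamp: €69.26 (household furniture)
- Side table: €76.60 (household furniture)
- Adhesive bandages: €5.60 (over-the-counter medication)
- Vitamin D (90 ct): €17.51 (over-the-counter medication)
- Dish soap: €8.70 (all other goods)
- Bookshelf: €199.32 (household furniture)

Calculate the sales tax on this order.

€0.87

Acetaminophen (200 ct) €11.75: over-the-counter medication → 0% → €0.00
Cold medicine €14.23: over-the-counter medication → 0% → €0.00
Office chair €93.41: household furniture, buyer-exempt → 0% → €0.00
Nightstand €122.48: household furniture, buyer-exempt → 0% → €0.00
Dresser €530.39: household furniture, buyer-exempt → 0% → €0.00
Desk lamp €69.26: household furniture, buyer-exempt → 0% → €0.00
Side table €76.60: household furniture, buyer-exempt → 0% → €0.00
Adhesive bandages €5.60: over-the-counter medication → 0% → €0.00
Vitamin D (90 ct) €17.51: over-the-counter medication → 0% → €0.00
Dish soap €8.70: all other goods → 10% → €0.87
Bookshelf €199.32: household furniture, buyer-exempt → 0% → €0.00
Total tax = €0.87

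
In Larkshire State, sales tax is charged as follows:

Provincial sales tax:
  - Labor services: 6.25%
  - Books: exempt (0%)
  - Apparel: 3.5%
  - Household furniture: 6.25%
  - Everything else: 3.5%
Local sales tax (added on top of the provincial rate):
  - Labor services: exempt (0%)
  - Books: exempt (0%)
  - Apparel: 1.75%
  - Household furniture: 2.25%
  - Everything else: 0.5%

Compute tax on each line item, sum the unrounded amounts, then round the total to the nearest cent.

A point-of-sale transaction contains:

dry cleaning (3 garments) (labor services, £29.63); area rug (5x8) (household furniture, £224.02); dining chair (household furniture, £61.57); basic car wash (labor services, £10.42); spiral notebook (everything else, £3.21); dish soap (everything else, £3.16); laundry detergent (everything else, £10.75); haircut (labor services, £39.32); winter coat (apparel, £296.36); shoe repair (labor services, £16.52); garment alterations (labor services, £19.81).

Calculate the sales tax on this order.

Dry cleaning (3 garments) £29.63: labor services → 6.25% + 0% local = 6.25% → £1.851875
Area rug (5x8) £224.02: household furniture → 6.25% + 2.25% local = 8.5% → £19.0417
Dining chair £61.57: household furniture → 6.25% + 2.25% local = 8.5% → £5.23345
Basic car wash £10.42: labor services → 6.25% + 0% local = 6.25% → £0.65125
Spiral notebook £3.21: everything else → 3.5% + 0.5% local = 4% → £0.1284
Dish soap £3.16: everything else → 3.5% + 0.5% local = 4% → £0.1264
Laundry detergent £10.75: everything else → 3.5% + 0.5% local = 4% → £0.43
Haircut £39.32: labor services → 6.25% + 0% local = 6.25% → £2.4575
Winter coat £296.36: apparel → 3.5% + 1.75% local = 5.25% → £15.5589
Shoe repair £16.52: labor services → 6.25% + 0% local = 6.25% → £1.0325
Garment alterations £19.81: labor services → 6.25% + 0% local = 6.25% → £1.238125
Unrounded tax sum = £47.7501 → £47.75

£47.75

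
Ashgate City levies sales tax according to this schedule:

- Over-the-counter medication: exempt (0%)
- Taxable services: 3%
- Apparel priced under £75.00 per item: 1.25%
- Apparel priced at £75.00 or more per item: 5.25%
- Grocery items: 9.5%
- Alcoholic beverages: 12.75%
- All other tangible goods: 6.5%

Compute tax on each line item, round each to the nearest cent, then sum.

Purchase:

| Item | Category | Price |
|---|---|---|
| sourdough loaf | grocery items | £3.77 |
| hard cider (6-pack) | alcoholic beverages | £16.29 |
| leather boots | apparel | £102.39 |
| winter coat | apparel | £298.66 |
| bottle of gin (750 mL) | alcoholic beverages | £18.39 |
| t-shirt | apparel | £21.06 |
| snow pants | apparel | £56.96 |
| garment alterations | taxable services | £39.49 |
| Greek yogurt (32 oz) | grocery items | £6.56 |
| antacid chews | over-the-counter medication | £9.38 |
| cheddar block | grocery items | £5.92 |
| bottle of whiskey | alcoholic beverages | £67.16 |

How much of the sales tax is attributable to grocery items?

Sourdough loaf £3.77: grocery items → 9.5% → £0.36
Greek yogurt (32 oz) £6.56: grocery items → 9.5% → £0.62
Cheddar block £5.92: grocery items → 9.5% → £0.56
Tax on grocery items = £0.36 + £0.62 + £0.56 = £1.54

£1.54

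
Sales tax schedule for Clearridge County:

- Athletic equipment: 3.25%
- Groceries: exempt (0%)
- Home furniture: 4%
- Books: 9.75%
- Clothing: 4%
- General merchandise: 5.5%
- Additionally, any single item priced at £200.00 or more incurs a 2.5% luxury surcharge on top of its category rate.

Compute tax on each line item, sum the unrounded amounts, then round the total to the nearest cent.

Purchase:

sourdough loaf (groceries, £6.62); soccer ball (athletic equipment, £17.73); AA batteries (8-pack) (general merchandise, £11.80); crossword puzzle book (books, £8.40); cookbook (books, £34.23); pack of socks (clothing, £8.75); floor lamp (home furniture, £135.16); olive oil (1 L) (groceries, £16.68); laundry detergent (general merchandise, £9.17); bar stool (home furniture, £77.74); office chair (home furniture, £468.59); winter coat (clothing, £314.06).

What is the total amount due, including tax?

£1174.55

Sourdough loaf £6.62: groceries → 0% → £0.00
Soccer ball £17.73: athletic equipment → 3.25% → £0.576225
AA batteries (8-pack) £11.80: general merchandise → 5.5% → £0.649
Crossword puzzle book £8.40: books → 9.75% → £0.819
Cookbook £34.23: books → 9.75% → £3.337425
Pack of socks £8.75: clothing → 4% → £0.35
Floor lamp £135.16: home furniture → 4% → £5.4064
Olive oil (1 L) £16.68: groceries → 0% → £0.00
Laundry detergent £9.17: general merchandise → 5.5% → £0.50435
Bar stool £77.74: home furniture → 4% → £3.1096
Office chair £468.59: home furniture → 4% + 2.5% surcharge = 6.5% → £30.45835
Winter coat £314.06: clothing → 4% + 2.5% surcharge = 6.5% → £20.4139
Subtotal = £1108.93; unrounded tax = £65.62425 → £65.62; total due = £1174.55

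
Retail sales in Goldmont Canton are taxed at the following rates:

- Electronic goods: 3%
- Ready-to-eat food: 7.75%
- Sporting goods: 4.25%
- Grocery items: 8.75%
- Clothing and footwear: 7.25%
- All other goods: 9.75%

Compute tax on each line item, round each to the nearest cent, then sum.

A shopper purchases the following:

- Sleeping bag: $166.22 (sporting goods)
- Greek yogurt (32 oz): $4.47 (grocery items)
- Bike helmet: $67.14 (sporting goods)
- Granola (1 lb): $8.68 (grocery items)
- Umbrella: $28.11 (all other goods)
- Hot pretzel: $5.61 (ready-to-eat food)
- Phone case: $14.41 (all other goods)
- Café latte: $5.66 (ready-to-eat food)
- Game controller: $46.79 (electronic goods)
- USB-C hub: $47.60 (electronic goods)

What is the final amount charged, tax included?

Sleeping bag $166.22: sporting goods → 4.25% → $7.06
Greek yogurt (32 oz) $4.47: grocery items → 8.75% → $0.39
Bike helmet $67.14: sporting goods → 4.25% → $2.85
Granola (1 lb) $8.68: grocery items → 8.75% → $0.76
Umbrella $28.11: all other goods → 9.75% → $2.74
Hot pretzel $5.61: ready-to-eat food → 7.75% → $0.43
Phone case $14.41: all other goods → 9.75% → $1.40
Café latte $5.66: ready-to-eat food → 7.75% → $0.44
Game controller $46.79: electronic goods → 3% → $1.40
USB-C hub $47.60: electronic goods → 3% → $1.43
Subtotal = $394.69; tax = $18.90; total due = $413.59

$413.59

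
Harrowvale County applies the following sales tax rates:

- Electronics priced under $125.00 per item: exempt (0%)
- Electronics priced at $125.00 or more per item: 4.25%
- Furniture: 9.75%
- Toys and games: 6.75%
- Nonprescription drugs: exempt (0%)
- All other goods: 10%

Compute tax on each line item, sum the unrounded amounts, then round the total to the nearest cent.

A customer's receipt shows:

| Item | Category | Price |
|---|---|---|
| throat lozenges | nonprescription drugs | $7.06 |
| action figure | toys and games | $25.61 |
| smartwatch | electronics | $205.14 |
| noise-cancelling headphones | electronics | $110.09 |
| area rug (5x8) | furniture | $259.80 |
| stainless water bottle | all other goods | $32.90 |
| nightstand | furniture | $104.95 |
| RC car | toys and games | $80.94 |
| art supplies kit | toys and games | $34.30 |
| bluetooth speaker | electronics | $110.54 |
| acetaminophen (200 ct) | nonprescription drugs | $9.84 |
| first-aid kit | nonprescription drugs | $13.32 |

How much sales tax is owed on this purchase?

$57.08

Throat lozenges $7.06: nonprescription drugs → 0% → $0.00
Action figure $25.61: toys and games → 6.75% → $1.728675
Smartwatch $205.14: electronics, $125.00 or more → 4.25% → $8.71845
Noise-cancelling headphones $110.09: electronics, under $125.00 → 0% → $0.00
Area rug (5x8) $259.80: furniture → 9.75% → $25.3305
Stainless water bottle $32.90: all other goods → 10% → $3.29
Nightstand $104.95: furniture → 9.75% → $10.232625
RC car $80.94: toys and games → 6.75% → $5.46345
Art supplies kit $34.30: toys and games → 6.75% → $2.31525
Bluetooth speaker $110.54: electronics, under $125.00 → 0% → $0.00
Acetaminophen (200 ct) $9.84: nonprescription drugs → 0% → $0.00
First-aid kit $13.32: nonprescription drugs → 0% → $0.00
Unrounded tax sum = $57.07895 → $57.08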